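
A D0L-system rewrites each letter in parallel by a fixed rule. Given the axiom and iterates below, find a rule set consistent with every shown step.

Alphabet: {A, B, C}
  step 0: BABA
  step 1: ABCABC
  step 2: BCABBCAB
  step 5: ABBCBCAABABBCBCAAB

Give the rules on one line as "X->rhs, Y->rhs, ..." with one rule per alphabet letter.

  step 1 ⇒ step 2: ABCABC ⇒ BC·A·B·BC·A·B
    A ↦ BC
    B ↦ A
    C ↦ B

A->BC, B->A, C->B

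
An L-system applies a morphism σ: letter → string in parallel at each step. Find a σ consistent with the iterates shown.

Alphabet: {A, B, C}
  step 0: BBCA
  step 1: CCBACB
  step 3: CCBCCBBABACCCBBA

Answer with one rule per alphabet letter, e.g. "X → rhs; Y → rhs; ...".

A->CB, B->C, C->BA

  step 0 ⇒ step 1: BBCA ⇒ C·C·BA·CB
    A ↦ CB
    B ↦ C
    C ↦ BA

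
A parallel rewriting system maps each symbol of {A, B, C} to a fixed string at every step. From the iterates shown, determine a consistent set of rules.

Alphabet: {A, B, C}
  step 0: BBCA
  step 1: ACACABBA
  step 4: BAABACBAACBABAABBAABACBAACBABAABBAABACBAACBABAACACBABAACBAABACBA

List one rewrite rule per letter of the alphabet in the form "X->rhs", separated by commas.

A->BA, B->AC, C->AB

  step 0 ⇒ step 1: BBCA ⇒ AC·AC·AB·BA
    A ↦ BA
    B ↦ AC
    C ↦ AB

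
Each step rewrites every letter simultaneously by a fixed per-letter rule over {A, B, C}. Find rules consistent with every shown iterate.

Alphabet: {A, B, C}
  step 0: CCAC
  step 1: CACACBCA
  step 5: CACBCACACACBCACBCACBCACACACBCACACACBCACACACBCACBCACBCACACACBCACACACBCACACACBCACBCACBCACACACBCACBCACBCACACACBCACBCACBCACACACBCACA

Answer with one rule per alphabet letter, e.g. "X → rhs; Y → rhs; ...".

  step 0 ⇒ step 1: CCAC ⇒ CA·CA·CB·CA
    A ↦ CB
    C ↦ CA
    B ↦ CA  (constrained at step 1)

A->CB, B->CA, C->CA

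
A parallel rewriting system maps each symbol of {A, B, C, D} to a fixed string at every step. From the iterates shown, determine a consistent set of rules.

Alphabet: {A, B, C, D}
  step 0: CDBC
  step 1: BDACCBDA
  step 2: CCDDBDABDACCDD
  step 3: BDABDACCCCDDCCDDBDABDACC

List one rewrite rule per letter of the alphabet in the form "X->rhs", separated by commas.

A->DD, B->C, C->BDA, D->C

  step 2 ⇒ step 3: CCDDBDABDACCDD ⇒ BDA·BDA·C·C·C·C·DD·C·C·DD·BDA·BDA·C·C
    A ↦ DD
    B ↦ C
    C ↦ BDA
    D ↦ C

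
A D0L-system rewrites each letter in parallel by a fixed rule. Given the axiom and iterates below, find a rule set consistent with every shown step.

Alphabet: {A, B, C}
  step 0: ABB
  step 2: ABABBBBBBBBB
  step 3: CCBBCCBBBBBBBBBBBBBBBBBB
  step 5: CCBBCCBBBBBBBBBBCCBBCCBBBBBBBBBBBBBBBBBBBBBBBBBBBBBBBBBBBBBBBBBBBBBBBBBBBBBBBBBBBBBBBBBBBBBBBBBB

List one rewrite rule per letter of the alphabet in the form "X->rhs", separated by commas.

  step 2 ⇒ step 3: ABABBBBBBBBB ⇒ CC·BB·CC·BB·BB·BB·BB·BB·BB·BB·BB·BB
    A ↦ CC
    B ↦ BB
    C ↦ AB  (constrained at step 3)

A->CC, B->BB, C->AB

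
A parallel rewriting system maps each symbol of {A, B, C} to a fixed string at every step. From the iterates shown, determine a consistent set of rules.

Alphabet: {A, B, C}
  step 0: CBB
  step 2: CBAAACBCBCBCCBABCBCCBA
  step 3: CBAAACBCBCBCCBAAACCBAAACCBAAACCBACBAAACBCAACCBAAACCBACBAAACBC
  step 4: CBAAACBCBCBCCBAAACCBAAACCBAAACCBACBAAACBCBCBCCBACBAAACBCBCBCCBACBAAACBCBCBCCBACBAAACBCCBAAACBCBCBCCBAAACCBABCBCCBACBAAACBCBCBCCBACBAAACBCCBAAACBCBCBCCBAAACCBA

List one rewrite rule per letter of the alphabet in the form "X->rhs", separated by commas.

A->BC, B->AAC, C->CBA

  step 3 ⇒ step 4: CBAAACBCBCBCCBAAACCBAAACCBAAACCBACBAAACBCAACCBAAACCBACBAAACBC ⇒ CBA·AAC·BC·BC·BC·CBA·AAC·CBA·AAC·CBA·AAC·CBA·CBA·AAC·BC·BC·BC·CBA·CBA·AAC·BC·BC·BC·CBA·CBA·AAC·BC·BC·BC·CBA·CBA·AAC·BC·CBA·AAC·BC·BC·BC·CBA·AAC·CBA·BC·BC·CBA·CBA·AAC·BC·BC·BC·CBA·CBA·AAC·BC·CBA·AAC·BC·BC·BC·CBA·AAC·CBA
    A ↦ BC
    B ↦ AAC
    C ↦ CBA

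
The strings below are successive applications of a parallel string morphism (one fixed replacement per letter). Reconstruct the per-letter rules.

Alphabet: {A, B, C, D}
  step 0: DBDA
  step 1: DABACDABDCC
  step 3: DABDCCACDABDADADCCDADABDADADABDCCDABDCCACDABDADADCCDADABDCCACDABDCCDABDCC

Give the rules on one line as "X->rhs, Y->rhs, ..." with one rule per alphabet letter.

  step 0 ⇒ step 1: DBDA ⇒ DAB·AC·DAB·DCC
    A ↦ DCC
    B ↦ AC
    D ↦ DAB
    C ↦ DA  (constrained at step 1)

A->DCC, B->AC, C->DA, D->DAB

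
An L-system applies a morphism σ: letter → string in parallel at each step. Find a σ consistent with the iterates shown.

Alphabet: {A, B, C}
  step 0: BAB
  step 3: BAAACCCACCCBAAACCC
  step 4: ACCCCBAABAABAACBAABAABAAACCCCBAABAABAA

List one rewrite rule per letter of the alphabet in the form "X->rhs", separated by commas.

  step 3 ⇒ step 4: BAAACCCACCCBAAACCC ⇒ AC·C·C·C·BAA·BAA·BAA·C·BAA·BAA·BAA·AC·C·C·C·BAA·BAA·BAA
    A ↦ C
    B ↦ AC
    C ↦ BAA

A->C, B->AC, C->BAA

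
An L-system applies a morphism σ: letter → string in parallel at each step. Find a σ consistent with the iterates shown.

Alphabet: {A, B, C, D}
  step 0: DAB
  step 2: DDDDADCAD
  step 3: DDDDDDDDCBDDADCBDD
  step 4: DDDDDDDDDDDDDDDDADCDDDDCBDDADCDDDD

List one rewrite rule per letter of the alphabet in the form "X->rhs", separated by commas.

A->CB, B->C, C->AD, D->DD

  step 3 ⇒ step 4: DDDDDDDDCBDDADCBDD ⇒ DD·DD·DD·DD·DD·DD·DD·DD·AD·C·DD·DD·CB·DD·AD·C·DD·DD
    A ↦ CB
    B ↦ C
    C ↦ AD
    D ↦ DD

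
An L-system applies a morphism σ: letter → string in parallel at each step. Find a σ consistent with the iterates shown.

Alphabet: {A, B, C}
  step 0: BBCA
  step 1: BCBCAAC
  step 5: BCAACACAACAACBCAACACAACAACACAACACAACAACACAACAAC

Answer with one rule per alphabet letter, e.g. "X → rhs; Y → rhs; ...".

A->AC, B->BC, C->A

  step 0 ⇒ step 1: BBCA ⇒ BC·BC·A·AC
    A ↦ AC
    B ↦ BC
    C ↦ A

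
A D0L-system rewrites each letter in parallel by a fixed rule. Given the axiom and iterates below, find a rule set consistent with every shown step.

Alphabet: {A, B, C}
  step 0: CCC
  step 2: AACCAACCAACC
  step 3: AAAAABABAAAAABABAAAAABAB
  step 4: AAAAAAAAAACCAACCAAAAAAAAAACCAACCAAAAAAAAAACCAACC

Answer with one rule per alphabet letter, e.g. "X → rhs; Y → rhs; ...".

A->AA, B->CC, C->AB

  step 3 ⇒ step 4: AAAAABABAAAAABABAAAAABAB ⇒ AA·AA·AA·AA·AA·CC·AA·CC·AA·AA·AA·AA·AA·CC·AA·CC·AA·AA·AA·AA·AA·CC·AA·CC
    A ↦ AA
    B ↦ CC
  step 2 ⇒ step 3: AACCAACCAACC ⇒ AA·AA·AB·AB·AA·AA·AB·AB·AA·AA·AB·AB
    C ↦ AB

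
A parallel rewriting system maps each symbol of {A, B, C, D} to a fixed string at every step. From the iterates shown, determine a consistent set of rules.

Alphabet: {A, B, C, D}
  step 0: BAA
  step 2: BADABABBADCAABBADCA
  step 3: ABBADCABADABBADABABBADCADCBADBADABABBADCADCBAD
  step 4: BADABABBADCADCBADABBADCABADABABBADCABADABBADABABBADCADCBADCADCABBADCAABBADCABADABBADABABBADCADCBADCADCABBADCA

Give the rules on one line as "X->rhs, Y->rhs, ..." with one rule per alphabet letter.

  step 3 ⇒ step 4: ABBADCABADABBADABABBADCADCBADBADABABBADCADCBAD ⇒ BAD·AB·AB·BAD·CA·DC·BAD·AB·BAD·CA·BAD·AB·AB·BAD·CA·BAD·AB·BAD·AB·AB·BAD·CA·DC·BAD·CA·DC·AB·BAD·CA·AB·BAD·CA·BAD·AB·BAD·AB·AB·BAD·CA·DC·BAD·CA·DC·AB·BAD·CA
    A ↦ BAD
    B ↦ AB
    C ↦ DC
    D ↦ CA

A->BAD, B->AB, C->DC, D->CA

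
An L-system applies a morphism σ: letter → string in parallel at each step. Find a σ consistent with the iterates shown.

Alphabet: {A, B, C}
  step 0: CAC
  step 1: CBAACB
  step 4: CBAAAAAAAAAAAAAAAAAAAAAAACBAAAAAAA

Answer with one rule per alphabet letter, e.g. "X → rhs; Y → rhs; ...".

  step 0 ⇒ step 1: CAC ⇒ CB·AA·CB
    A ↦ AA
    C ↦ CB
    B ↦ A  (constrained at step 1)

A->AA, B->A, C->CB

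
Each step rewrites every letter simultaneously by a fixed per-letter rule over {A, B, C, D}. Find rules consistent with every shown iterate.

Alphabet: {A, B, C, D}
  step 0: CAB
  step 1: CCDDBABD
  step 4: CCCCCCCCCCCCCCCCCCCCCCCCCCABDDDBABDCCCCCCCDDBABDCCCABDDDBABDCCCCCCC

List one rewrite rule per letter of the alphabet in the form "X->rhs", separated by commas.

A->DDB, B->ABD, C->CC, D->C

  step 0 ⇒ step 1: CAB ⇒ CC·DDB·ABD
    A ↦ DDB
    B ↦ ABD
    C ↦ CC
    D ↦ C  (constrained at step 1)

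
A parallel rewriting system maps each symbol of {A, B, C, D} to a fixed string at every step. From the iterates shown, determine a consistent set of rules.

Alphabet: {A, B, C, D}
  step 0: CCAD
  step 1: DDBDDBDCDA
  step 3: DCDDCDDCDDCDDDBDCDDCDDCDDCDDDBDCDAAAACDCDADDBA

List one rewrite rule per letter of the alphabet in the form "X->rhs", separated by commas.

  step 0 ⇒ step 1: CCAD ⇒ DDB·DDB·DCD·A
    A ↦ DCD
    C ↦ DDB
    D ↦ A
    B ↦ AAC  (constrained at step 1)

A->DCD, B->AAC, C->DDB, D->A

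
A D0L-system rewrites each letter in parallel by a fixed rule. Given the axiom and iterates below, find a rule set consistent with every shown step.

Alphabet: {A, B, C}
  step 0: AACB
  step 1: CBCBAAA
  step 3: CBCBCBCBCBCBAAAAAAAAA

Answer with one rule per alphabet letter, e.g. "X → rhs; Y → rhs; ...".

A->CB, B->A, C->AA

  step 0 ⇒ step 1: AACB ⇒ CB·CB·AA·A
    A ↦ CB
    B ↦ A
    C ↦ AA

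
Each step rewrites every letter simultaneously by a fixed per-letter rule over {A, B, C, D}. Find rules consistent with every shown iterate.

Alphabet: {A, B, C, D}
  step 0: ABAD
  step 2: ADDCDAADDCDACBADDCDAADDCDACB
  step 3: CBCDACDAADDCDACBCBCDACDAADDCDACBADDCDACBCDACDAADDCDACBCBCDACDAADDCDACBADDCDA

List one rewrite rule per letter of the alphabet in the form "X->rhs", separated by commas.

A->CB, B->CDA, C->ADD, D->CDA

  step 2 ⇒ step 3: ADDCDAADDCDACBADDCDAADDCDACB ⇒ CB·CDA·CDA·ADD·CDA·CB·CB·CDA·CDA·ADD·CDA·CB·ADD·CDA·CB·CDA·CDA·ADD·CDA·CB·CB·CDA·CDA·ADD·CDA·CB·ADD·CDA
    A ↦ CB
    B ↦ CDA
    C ↦ ADD
    D ↦ CDA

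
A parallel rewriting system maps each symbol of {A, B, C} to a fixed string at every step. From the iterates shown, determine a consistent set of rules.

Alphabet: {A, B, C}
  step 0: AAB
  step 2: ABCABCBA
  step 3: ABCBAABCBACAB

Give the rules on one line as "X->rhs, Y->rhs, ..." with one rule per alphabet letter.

  step 2 ⇒ step 3: ABCABCBA ⇒ AB·C·BA·AB·C·BA·C·AB
    A ↦ AB
    B ↦ C
    C ↦ BA

A->AB, B->C, C->BA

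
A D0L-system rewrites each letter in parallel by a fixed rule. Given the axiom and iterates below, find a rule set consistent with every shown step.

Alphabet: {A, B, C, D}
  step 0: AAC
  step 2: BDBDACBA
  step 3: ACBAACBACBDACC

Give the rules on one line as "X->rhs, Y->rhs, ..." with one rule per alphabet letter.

  step 2 ⇒ step 3: BDBDACBA ⇒ AC·BA·AC·BA·C·BD·AC·C
    A ↦ C
    B ↦ AC
    C ↦ BD
    D ↦ BA

A->C, B->AC, C->BD, D->BA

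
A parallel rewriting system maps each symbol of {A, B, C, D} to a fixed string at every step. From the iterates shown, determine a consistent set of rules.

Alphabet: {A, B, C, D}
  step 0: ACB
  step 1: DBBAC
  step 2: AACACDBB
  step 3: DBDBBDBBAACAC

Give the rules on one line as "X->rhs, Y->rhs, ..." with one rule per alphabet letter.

A->DB, B->AC, C->B, D->A

  step 2 ⇒ step 3: AACACDBB ⇒ DB·DB·B·DB·B·A·AC·AC
    A ↦ DB
    B ↦ AC
    C ↦ B
    D ↦ A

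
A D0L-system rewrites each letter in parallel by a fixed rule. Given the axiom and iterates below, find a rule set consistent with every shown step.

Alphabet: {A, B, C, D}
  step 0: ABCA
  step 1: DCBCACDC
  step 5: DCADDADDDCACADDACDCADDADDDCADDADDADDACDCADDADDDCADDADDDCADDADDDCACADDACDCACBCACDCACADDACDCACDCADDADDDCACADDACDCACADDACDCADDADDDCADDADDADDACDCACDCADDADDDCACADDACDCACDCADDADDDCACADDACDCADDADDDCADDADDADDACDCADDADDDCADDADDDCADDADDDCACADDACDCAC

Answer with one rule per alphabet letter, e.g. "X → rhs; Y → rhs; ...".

A->DC, B->BC, C->AC, D->ADD

  step 0 ⇒ step 1: ABCA ⇒ DC·BC·AC·DC
    A ↦ DC
    B ↦ BC
    C ↦ AC
    D ↦ ADD  (constrained at step 1)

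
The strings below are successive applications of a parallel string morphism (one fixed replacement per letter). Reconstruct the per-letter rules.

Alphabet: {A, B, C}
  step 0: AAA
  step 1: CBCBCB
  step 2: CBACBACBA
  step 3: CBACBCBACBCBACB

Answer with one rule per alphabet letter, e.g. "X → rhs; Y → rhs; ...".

  step 2 ⇒ step 3: CBACBACBA ⇒ CB·A·CB·CB·A·CB·CB·A·CB
    A ↦ CB
    B ↦ A
    C ↦ CB

A->CB, B->A, C->CB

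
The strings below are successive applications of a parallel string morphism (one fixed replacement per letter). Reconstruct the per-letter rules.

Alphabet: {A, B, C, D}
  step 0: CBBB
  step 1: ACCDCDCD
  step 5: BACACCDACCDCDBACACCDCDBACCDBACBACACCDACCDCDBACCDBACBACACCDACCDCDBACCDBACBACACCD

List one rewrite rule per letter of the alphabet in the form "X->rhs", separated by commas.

A->B, B->CD, C->AC, D->CD

  step 0 ⇒ step 1: CBBB ⇒ AC·CD·CD·CD
    B ↦ CD
    C ↦ AC
    A ↦ B  (constrained at step 1)
    D ↦ CD  (constrained at step 1)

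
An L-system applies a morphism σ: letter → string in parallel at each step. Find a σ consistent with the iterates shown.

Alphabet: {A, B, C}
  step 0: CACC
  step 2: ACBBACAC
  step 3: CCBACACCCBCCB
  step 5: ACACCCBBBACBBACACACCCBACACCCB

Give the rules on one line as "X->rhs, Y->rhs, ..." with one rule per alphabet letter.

A->CC, B->AC, C->B

  step 2 ⇒ step 3: ACBBACAC ⇒ CC·B·AC·AC·CC·B·CC·B
    A ↦ CC
    B ↦ AC
    C ↦ B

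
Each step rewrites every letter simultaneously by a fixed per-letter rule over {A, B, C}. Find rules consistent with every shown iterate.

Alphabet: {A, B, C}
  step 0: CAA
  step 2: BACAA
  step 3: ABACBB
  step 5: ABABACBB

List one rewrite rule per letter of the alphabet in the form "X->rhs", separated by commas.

A->B, B->A, C->AC

  step 2 ⇒ step 3: BACAA ⇒ A·B·AC·B·B
    A ↦ B
    B ↦ A
    C ↦ AC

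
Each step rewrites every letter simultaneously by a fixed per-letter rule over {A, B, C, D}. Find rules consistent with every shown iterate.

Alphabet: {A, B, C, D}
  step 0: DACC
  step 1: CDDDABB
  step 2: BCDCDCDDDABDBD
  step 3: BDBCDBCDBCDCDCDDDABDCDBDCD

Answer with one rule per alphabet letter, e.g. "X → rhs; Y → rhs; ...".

A->DDA, B->BD, C->B, D->CD

  step 2 ⇒ step 3: BCDCDCDDDABDBD ⇒ BD·B·CD·B·CD·B·CD·CD·CD·DDA·BD·CD·BD·CD
    A ↦ DDA
    B ↦ BD
    C ↦ B
    D ↦ CD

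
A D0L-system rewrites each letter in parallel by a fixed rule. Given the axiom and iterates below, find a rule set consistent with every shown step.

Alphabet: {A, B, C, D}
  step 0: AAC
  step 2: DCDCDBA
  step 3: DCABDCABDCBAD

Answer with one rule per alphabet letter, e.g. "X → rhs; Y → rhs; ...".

  step 2 ⇒ step 3: DCDCDBA ⇒ DC·AB·DC·AB·DC·BA·D
    A ↦ D
    B ↦ BA
    C ↦ AB
    D ↦ DC

A->D, B->BA, C->AB, D->DC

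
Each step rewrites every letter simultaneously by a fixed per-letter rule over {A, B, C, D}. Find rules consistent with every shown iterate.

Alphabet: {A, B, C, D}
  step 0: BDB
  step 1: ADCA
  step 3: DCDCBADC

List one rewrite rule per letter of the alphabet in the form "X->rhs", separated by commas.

A->D, B->A, C->B, D->DC

  step 0 ⇒ step 1: BDB ⇒ A·DC·A
    B ↦ A
    D ↦ DC
    A ↦ D  (constrained at step 1)
    C ↦ B  (constrained at step 1)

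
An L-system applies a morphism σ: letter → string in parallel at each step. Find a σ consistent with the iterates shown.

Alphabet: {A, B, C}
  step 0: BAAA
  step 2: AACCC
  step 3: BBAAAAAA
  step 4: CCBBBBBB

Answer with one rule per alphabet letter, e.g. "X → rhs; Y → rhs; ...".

A->B, B->C, C->AA

  step 3 ⇒ step 4: BBAAAAAA ⇒ C·C·B·B·B·B·B·B
    A ↦ B
    B ↦ C
  step 2 ⇒ step 3: AACCC ⇒ B·B·AA·AA·AA
    C ↦ AA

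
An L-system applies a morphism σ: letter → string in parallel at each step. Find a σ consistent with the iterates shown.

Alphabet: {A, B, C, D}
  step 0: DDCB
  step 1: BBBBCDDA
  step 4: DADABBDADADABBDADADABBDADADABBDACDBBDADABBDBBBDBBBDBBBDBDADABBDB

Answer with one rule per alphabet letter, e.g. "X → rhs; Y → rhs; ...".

A->DB, B->DA, C->CD, D->BB

  step 0 ⇒ step 1: DDCB ⇒ BB·BB·CD·DA
    B ↦ DA
    C ↦ CD
    D ↦ BB
    A ↦ DB  (constrained at step 1)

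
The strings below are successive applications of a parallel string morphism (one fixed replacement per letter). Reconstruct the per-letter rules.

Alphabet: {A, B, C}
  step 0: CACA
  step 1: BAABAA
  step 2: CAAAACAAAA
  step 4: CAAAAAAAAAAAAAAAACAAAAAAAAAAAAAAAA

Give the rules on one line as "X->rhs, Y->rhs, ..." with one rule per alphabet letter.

  step 1 ⇒ step 2: BAABAA ⇒ C·AA·AA·C·AA·AA
    A ↦ AA
    B ↦ C
  step 0 ⇒ step 1: CACA ⇒ B·AA·B·AA
    C ↦ B

A->AA, B->C, C->B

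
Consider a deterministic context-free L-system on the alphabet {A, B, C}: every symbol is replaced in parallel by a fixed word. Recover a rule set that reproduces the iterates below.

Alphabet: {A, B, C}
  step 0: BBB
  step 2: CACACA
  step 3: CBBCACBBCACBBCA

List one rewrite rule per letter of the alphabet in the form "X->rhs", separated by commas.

  step 2 ⇒ step 3: CACACA ⇒ CBB·CA·CBB·CA·CBB·CA
    A ↦ CA
    C ↦ CBB
    B ↦ A  (constrained at step 0)

A->CA, B->A, C->CBB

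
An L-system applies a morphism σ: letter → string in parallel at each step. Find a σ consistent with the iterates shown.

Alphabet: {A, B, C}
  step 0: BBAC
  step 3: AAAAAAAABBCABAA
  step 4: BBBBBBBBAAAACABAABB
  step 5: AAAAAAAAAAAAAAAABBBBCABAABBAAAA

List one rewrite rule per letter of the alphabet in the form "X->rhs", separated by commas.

  step 4 ⇒ step 5: BBBBBBBBAAAACABAABB ⇒ AA·AA·AA·AA·AA·AA·AA·AA·B·B·B·B·CA·B·AA·B·B·AA·AA
    A ↦ B
    B ↦ AA
    C ↦ CA

A->B, B->AA, C->CA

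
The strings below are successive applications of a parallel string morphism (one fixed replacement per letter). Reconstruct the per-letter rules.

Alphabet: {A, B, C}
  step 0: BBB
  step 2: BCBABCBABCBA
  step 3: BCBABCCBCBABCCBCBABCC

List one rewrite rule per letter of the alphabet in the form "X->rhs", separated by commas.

  step 2 ⇒ step 3: BCBABCBABCBA ⇒ BC·BA·BC·C·BC·BA·BC·C·BC·BA·BC·C
    A ↦ C
    B ↦ BC
    C ↦ BA

A->C, B->BC, C->BA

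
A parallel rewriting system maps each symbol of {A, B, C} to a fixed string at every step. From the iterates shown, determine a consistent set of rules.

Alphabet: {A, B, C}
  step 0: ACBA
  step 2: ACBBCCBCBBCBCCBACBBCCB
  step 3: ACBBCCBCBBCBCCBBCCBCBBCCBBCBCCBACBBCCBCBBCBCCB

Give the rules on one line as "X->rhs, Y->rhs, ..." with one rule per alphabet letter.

A->ACB, B->CB, C->BC

  step 2 ⇒ step 3: ACBBCCBCBBCBCCBACBBCCB ⇒ ACB·BC·CB·CB·BC·BC·CB·BC·CB·CB·BC·CB·BC·BC·CB·ACB·BC·CB·CB·BC·BC·CB
    A ↦ ACB
    B ↦ CB
    C ↦ BC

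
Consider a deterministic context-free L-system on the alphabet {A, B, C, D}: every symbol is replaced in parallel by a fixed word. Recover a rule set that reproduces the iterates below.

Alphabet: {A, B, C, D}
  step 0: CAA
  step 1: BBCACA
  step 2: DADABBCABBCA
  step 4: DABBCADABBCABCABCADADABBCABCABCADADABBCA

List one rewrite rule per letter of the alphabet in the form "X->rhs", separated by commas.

  step 1 ⇒ step 2: BBCACA ⇒ DA·DA·BB·CA·BB·CA
    A ↦ CA
    B ↦ DA
    C ↦ BB
    D ↦ B  (constrained at step 2)

A->CA, B->DA, C->BB, D->B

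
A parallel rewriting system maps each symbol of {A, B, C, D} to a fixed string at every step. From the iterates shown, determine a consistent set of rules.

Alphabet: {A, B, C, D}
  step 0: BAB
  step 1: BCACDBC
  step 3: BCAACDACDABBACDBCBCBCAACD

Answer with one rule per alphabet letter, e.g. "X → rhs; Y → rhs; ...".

A->ACD, B->BC, C->A, D->BB

  step 0 ⇒ step 1: BAB ⇒ BC·ACD·BC
    A ↦ ACD
    B ↦ BC
    C ↦ A  (constrained at step 1)
    D ↦ BB  (constrained at step 1)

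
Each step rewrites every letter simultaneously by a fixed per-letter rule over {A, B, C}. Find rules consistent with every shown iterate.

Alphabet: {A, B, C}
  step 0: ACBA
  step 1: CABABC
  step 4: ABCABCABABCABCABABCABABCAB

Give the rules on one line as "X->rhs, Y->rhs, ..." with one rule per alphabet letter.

  step 0 ⇒ step 1: ACBA ⇒ C·AB·AB·C
    A ↦ C
    B ↦ AB
    C ↦ AB

A->C, B->AB, C->AB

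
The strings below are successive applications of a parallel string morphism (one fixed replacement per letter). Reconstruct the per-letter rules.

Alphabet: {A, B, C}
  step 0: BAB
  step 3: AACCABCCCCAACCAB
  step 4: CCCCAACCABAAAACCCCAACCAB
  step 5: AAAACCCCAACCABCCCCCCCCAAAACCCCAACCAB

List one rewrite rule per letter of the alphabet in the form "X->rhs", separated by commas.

  step 4 ⇒ step 5: CCCCAACCABAAAACCCCAACCAB ⇒ A·A·A·A·CC·CC·A·A·CC·AB·CC·CC·CC·CC·A·A·A·A·CC·CC·A·A·CC·AB
    A ↦ CC
    B ↦ AB
    C ↦ A

A->CC, B->AB, C->A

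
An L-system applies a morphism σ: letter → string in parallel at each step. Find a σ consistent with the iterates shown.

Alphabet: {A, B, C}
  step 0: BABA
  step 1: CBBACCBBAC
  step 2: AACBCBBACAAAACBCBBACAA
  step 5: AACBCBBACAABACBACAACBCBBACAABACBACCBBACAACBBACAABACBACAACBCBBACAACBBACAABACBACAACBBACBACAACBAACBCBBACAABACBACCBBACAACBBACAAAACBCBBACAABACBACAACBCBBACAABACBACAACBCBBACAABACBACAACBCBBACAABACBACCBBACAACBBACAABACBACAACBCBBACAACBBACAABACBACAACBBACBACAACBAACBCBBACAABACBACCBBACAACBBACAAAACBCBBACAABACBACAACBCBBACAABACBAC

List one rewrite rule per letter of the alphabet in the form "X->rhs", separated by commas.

  step 1 ⇒ step 2: CBBACCBBAC ⇒ AA·CB·CB·BAC·AA·AA·CB·CB·BAC·AA
    A ↦ BAC
    B ↦ CB
    C ↦ AA

A->BAC, B->CB, C->AA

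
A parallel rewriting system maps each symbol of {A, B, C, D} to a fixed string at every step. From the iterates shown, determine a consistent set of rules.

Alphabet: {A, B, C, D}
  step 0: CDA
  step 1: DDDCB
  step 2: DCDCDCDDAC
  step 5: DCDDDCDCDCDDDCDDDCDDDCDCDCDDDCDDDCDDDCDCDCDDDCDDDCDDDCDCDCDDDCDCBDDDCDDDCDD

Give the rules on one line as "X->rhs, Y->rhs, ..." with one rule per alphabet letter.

A->B, B->AC, C->DD, D->DC

  step 1 ⇒ step 2: DDDCB ⇒ DC·DC·DC·DD·AC
    B ↦ AC
    C ↦ DD
    D ↦ DC
  step 0 ⇒ step 1: CDA ⇒ DD·DC·B
    A ↦ B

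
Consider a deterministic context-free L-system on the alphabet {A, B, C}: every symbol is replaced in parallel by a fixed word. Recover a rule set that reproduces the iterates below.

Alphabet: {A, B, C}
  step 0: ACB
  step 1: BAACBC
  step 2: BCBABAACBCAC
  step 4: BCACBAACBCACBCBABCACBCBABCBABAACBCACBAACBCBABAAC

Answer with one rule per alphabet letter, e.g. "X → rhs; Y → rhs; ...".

  step 1 ⇒ step 2: BAACBC ⇒ BC·BA·BA·AC·BC·AC
    A ↦ BA
    B ↦ BC
    C ↦ AC

A->BA, B->BC, C->AC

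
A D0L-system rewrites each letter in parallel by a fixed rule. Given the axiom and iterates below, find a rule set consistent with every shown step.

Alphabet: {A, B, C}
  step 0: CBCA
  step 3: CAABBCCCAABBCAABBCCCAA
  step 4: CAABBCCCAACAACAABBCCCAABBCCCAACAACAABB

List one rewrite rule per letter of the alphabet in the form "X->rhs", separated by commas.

  step 3 ⇒ step 4: CAABBCCCAABBCAABBCCCAA ⇒ CAA·B·B·C·C·CAA·CAA·CAA·B·B·C·C·CAA·B·B·C·C·CAA·CAA·CAA·B·B
    A ↦ B
    B ↦ C
    C ↦ CAA

A->B, B->C, C->CAA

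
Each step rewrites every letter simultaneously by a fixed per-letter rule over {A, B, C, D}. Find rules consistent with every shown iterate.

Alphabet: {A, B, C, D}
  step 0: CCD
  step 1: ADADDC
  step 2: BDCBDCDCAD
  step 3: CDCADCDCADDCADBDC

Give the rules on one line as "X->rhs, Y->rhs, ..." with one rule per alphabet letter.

A->B, B->C, C->AD, D->DC

  step 2 ⇒ step 3: BDCBDCDCAD ⇒ C·DC·AD·C·DC·AD·DC·AD·B·DC
    A ↦ B
    B ↦ C
    C ↦ AD
    D ↦ DC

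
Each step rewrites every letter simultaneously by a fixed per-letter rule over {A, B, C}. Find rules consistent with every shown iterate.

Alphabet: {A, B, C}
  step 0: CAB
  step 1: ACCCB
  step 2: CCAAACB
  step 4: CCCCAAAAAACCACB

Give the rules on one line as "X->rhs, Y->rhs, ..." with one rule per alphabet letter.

A->CC, B->CB, C->A

  step 1 ⇒ step 2: ACCCB ⇒ CC·A·A·A·CB
    A ↦ CC
    B ↦ CB
    C ↦ A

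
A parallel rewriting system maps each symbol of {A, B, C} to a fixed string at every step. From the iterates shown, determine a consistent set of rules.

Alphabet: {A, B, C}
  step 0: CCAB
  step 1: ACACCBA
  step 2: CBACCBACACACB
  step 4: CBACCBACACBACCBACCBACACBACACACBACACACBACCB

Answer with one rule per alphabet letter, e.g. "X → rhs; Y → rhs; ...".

A->CB, B->A, C->AC

  step 1 ⇒ step 2: ACACCBA ⇒ CB·AC·CB·AC·AC·A·CB
    A ↦ CB
    B ↦ A
    C ↦ AC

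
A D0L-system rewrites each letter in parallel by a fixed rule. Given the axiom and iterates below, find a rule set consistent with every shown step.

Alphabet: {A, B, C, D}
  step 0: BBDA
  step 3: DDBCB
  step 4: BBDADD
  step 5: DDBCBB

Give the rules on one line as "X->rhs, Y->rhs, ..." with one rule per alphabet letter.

  step 4 ⇒ step 5: BBDADD ⇒ D·D·B·C·B·B
    A ↦ C
    B ↦ D
    D ↦ B
  step 3 ⇒ step 4: DDBCB ⇒ B·B·D·AD·D
    C ↦ AD

A->C, B->D, C->AD, D->B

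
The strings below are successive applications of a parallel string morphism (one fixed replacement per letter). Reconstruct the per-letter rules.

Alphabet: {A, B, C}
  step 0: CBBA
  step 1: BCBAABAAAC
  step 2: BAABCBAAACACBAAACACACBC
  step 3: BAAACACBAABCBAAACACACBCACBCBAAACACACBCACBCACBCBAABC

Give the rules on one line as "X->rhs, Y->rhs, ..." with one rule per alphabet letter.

  step 2 ⇒ step 3: BAABCBAAACACBAAACACACBC ⇒ BAA·AC·AC·BAA·BC·BAA·AC·AC·AC·BC·AC·BC·BAA·AC·AC·AC·BC·AC·BC·AC·BC·BAA·BC
    A ↦ AC
    B ↦ BAA
    C ↦ BC

A->AC, B->BAA, C->BC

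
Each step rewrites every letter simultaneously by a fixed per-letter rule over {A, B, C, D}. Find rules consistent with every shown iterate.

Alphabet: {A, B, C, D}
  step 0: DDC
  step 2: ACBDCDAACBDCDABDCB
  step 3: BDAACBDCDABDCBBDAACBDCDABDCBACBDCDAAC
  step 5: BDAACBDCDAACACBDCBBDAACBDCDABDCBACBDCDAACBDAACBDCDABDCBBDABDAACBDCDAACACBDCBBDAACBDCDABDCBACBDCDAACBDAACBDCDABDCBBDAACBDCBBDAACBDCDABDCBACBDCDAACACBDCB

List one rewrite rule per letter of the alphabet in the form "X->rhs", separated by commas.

A->B, B->AC, C->DA, D->BDC

  step 2 ⇒ step 3: ACBDCDAACBDCDABDCB ⇒ B·DA·AC·BDC·DA·BDC·B·B·DA·AC·BDC·DA·BDC·B·AC·BDC·DA·AC
    A ↦ B
    B ↦ AC
    C ↦ DA
    D ↦ BDC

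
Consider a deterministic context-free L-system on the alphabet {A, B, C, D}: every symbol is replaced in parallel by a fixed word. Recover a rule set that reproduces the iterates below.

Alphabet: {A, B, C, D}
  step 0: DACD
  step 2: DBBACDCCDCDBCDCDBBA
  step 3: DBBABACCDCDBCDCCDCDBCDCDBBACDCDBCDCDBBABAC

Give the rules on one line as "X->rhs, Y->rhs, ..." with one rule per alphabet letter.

  step 2 ⇒ step 3: DBBACDCCDCDBCDCDBBA ⇒ DB·BA·BA·C·CDC·DB·CDC·CDC·DB·CDC·DB·BA·CDC·DB·CDC·DB·BA·BA·C
    A ↦ C
    B ↦ BA
    C ↦ CDC
    D ↦ DB

A->C, B->BA, C->CDC, D->DB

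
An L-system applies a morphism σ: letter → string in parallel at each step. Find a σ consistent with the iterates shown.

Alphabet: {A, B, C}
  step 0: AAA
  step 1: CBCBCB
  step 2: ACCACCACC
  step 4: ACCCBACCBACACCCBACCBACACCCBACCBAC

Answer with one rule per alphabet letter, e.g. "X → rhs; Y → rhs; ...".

  step 1 ⇒ step 2: CBCBCB ⇒ AC·C·AC·C·AC·C
    B ↦ C
    C ↦ AC
  step 0 ⇒ step 1: AAA ⇒ CB·CB·CB
    A ↦ CB

A->CB, B->C, C->AC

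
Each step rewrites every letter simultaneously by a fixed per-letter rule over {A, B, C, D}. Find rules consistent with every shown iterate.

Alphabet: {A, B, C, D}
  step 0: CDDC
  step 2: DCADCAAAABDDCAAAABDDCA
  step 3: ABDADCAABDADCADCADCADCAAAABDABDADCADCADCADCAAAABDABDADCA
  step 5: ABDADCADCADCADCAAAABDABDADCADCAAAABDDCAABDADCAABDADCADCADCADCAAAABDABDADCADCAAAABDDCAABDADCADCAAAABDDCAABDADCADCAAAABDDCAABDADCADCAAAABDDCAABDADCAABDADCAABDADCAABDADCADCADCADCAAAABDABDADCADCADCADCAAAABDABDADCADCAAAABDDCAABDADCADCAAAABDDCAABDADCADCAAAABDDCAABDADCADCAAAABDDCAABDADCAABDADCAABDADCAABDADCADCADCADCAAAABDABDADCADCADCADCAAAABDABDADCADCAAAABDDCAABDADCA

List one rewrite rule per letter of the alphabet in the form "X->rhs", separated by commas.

A->DCA, B->AA, C->A, D->ABD

  step 2 ⇒ step 3: DCADCAAAABDDCAAAABDDCA ⇒ ABD·A·DCA·ABD·A·DCA·DCA·DCA·DCA·AA·ABD·ABD·A·DCA·DCA·DCA·DCA·AA·ABD·ABD·A·DCA
    A ↦ DCA
    B ↦ AA
    C ↦ A
    D ↦ ABD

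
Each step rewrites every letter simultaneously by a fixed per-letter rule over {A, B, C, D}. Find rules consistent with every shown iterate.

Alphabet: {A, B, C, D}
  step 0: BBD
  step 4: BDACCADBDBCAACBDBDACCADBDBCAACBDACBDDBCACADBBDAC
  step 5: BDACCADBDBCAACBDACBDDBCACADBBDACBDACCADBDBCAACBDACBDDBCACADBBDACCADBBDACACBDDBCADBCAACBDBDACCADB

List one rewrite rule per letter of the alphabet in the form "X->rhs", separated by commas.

  step 4 ⇒ step 5: BDACCADBDBCAACBDBDACCADBDBCAACBDACBDDBCACADBBDAC ⇒ BD·AC·CA·DB·DB·CA·AC·BD·AC·BD·DB·CA·CA·DB·BD·AC·BD·AC·CA·DB·DB·CA·AC·BD·AC·BD·DB·CA·CA·DB·BD·AC·CA·DB·BD·AC·AC·BD·DB·CA·DB·CA·AC·BD·BD·AC·CA·DB
    A ↦ CA
    B ↦ BD
    C ↦ DB
    D ↦ AC

A->CA, B->BD, C->DB, D->AC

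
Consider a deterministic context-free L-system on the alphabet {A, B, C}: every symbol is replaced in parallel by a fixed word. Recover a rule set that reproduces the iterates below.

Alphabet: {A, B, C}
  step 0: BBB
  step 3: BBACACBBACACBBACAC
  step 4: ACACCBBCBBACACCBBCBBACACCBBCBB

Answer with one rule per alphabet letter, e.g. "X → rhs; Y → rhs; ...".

A->C, B->AC, C->BB

  step 3 ⇒ step 4: BBACACBBACACBBACAC ⇒ AC·AC·C·BB·C·BB·AC·AC·C·BB·C·BB·AC·AC·C·BB·C·BB
    A ↦ C
    B ↦ AC
    C ↦ BB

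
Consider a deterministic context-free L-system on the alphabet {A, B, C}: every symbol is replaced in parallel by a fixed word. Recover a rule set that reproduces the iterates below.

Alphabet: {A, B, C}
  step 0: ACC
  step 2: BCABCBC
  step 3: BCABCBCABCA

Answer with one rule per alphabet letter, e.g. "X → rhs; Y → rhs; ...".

A->BC, B->BC, C->A

  step 2 ⇒ step 3: BCABCBC ⇒ BC·A·BC·BC·A·BC·A
    A ↦ BC
    B ↦ BC
    C ↦ A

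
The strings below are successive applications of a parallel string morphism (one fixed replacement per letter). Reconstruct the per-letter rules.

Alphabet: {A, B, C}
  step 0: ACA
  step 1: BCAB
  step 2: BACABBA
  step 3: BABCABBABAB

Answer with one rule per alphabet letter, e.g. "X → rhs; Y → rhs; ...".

  step 2 ⇒ step 3: BACABBA ⇒ BA·B·CA·B·BA·BA·B
    A ↦ B
    B ↦ BA
    C ↦ CA

A->B, B->BA, C->CA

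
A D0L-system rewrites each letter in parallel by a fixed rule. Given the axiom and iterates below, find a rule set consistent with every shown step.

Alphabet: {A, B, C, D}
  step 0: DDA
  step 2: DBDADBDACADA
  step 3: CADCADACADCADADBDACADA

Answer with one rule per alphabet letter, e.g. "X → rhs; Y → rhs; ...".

  step 2 ⇒ step 3: DBDADBDACADA ⇒ CA·D·CA·DA·CA·D·CA·DA·DB·DA·CA·DA
    A ↦ DA
    B ↦ D
    C ↦ DB
    D ↦ CA

A->DA, B->D, C->DB, D->CA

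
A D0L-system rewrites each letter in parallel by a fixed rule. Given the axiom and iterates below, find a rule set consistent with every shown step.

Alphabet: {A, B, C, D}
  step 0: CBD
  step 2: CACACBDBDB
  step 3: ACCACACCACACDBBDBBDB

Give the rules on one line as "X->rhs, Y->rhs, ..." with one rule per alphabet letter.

A->CAC, B->DB, C->AC, D->B

  step 2 ⇒ step 3: CACACBDBDB ⇒ AC·CAC·AC·CAC·AC·DB·B·DB·B·DB
    A ↦ CAC
    B ↦ DB
    C ↦ AC
    D ↦ B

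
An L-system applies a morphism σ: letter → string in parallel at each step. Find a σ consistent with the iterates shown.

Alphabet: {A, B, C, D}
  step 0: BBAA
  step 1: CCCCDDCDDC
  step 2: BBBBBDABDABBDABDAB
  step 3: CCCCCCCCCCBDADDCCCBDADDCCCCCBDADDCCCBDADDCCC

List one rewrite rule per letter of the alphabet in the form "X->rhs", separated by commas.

A->DDC, B->CC, C->B, D->BDA

  step 2 ⇒ step 3: BBBBBDABDABBDABDAB ⇒ CC·CC·CC·CC·CC·BDA·DDC·CC·BDA·DDC·CC·CC·BDA·DDC·CC·BDA·DDC·CC
    A ↦ DDC
    B ↦ CC
    D ↦ BDA
  step 1 ⇒ step 2: CCCCDDCDDC ⇒ B·B·B·B·BDA·BDA·B·BDA·BDA·B
    C ↦ B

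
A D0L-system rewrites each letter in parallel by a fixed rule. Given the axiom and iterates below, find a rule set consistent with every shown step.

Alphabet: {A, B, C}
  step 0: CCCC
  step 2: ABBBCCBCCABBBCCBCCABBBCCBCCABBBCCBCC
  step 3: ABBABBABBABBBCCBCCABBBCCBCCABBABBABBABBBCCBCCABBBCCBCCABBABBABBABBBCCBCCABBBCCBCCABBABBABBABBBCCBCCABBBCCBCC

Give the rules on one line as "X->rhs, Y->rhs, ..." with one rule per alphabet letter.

  step 2 ⇒ step 3: ABBBCCBCCABBBCCBCCABBBCCBCCABBBCCBCC ⇒ ABB·ABB·ABB·ABB·BCC·BCC·ABB·BCC·BCC·ABB·ABB·ABB·ABB·BCC·BCC·ABB·BCC·BCC·ABB·ABB·ABB·ABB·BCC·BCC·ABB·BCC·BCC·ABB·ABB·ABB·ABB·BCC·BCC·ABB·BCC·BCC
    A ↦ ABB
    B ↦ ABB
    C ↦ BCC

A->ABB, B->ABB, C->BCC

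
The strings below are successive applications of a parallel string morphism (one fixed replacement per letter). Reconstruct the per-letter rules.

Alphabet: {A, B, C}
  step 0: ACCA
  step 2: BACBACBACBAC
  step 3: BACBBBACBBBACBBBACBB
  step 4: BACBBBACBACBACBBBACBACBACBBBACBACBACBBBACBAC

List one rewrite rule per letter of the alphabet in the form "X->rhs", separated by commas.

A->B, B->BAC, C->B

  step 3 ⇒ step 4: BACBBBACBBBACBBBACBB ⇒ BAC·B·B·BAC·BAC·BAC·B·B·BAC·BAC·BAC·B·B·BAC·BAC·BAC·B·B·BAC·BAC
    A ↦ B
    B ↦ BAC
    C ↦ B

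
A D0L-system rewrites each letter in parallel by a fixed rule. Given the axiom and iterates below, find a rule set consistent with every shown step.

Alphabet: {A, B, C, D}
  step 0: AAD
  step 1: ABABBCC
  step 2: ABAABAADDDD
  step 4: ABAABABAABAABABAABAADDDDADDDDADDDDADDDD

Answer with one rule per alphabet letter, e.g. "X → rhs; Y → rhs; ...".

  step 1 ⇒ step 2: ABABBCC ⇒ AB·A·AB·A·A·DD·DD
    A ↦ AB
    B ↦ A
    C ↦ DD
  step 0 ⇒ step 1: AAD ⇒ AB·AB·BCC
    D ↦ BCC

A->AB, B->A, C->DD, D->BCC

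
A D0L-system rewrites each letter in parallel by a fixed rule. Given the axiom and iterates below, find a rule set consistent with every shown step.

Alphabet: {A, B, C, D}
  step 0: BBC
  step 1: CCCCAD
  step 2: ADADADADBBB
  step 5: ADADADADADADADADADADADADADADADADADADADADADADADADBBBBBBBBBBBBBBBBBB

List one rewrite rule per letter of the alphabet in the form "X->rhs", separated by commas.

A->B, B->CC, C->AD, D->BB

  step 1 ⇒ step 2: CCCCAD ⇒ AD·AD·AD·AD·B·BB
    A ↦ B
    C ↦ AD
    D ↦ BB
  step 0 ⇒ step 1: BBC ⇒ CC·CC·AD
    B ↦ CC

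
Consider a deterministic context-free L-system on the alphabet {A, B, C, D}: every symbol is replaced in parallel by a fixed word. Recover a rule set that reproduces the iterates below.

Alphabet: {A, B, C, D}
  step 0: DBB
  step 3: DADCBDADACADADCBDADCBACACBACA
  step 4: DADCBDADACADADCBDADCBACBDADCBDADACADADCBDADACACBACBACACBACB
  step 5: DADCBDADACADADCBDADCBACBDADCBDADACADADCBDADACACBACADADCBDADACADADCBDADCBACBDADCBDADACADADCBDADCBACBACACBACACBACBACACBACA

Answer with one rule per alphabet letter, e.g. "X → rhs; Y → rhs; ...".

  step 4 ⇒ step 5: DADCBDADACADADCBDADCBACBDADCBDADACADADCBDADACACBACBACACBACB ⇒ DAD·CB·DAD·A·CA·DAD·CB·DAD·CB·A·CB·DAD·CB·DAD·A·CA·DAD·CB·DAD·A·CA·CB·A·CA·DAD·CB·DAD·A·CA·DAD·CB·DAD·CB·A·CB·DAD·CB·DAD·A·CA·DAD·CB·DAD·CB·A·CB·A·CA·CB·A·CA·CB·A·CB·A·CA·CB·A·CA
    A ↦ CB
    B ↦ CA
    C ↦ A
    D ↦ DAD

A->CB, B->CA, C->A, D->DAD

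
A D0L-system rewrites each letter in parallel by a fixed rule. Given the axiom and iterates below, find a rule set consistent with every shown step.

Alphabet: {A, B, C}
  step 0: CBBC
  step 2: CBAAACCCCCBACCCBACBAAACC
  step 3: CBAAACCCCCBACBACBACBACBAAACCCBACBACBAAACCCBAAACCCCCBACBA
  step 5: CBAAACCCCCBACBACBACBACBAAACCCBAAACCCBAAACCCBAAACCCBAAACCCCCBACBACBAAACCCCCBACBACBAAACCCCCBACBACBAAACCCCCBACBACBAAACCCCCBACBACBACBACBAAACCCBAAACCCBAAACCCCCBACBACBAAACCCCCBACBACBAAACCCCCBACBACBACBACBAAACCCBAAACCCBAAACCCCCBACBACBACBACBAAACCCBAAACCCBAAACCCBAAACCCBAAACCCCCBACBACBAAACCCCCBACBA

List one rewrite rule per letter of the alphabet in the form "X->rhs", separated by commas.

  step 2 ⇒ step 3: CBAAACCCCCBACCCBACBAAACC ⇒ CBA·AAC·C·C·C·CBA·CBA·CBA·CBA·CBA·AAC·C·CBA·CBA·CBA·AAC·C·CBA·AAC·C·C·C·CBA·CBA
    A ↦ C
    B ↦ AAC
    C ↦ CBA

A->C, B->AAC, C->CBA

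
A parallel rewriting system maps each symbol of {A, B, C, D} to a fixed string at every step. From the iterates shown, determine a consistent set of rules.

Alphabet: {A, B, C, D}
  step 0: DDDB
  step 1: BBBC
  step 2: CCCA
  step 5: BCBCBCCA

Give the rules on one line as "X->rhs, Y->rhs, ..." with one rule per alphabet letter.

A->DB, B->C, C->A, D->B

  step 1 ⇒ step 2: BBBC ⇒ C·C·C·A
    B ↦ C
    C ↦ A
    A ↦ DB  (constrained at step 2)
  step 0 ⇒ step 1: DDDB ⇒ B·B·B·C
    D ↦ B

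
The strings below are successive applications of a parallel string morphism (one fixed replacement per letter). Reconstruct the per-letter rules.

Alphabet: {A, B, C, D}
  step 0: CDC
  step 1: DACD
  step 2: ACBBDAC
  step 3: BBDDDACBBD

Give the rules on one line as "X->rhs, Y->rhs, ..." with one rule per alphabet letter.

A->BB, B->D, C->D, D->AC

  step 2 ⇒ step 3: ACBBDAC ⇒ BB·D·D·D·AC·BB·D
    A ↦ BB
    B ↦ D
    C ↦ D
    D ↦ AC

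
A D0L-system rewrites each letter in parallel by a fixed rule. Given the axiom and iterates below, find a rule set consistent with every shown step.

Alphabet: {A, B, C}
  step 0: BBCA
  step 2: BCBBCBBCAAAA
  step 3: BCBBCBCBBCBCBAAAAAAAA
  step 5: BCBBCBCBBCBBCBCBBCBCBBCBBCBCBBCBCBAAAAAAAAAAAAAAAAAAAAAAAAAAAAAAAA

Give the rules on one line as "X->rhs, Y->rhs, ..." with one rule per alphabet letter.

  step 2 ⇒ step 3: BCBBCBBCAAAA ⇒ BC·B·BC·BC·B·BC·BC·B·AA·AA·AA·AA
    A ↦ AA
    B ↦ BC
    C ↦ B

A->AA, B->BC, C->B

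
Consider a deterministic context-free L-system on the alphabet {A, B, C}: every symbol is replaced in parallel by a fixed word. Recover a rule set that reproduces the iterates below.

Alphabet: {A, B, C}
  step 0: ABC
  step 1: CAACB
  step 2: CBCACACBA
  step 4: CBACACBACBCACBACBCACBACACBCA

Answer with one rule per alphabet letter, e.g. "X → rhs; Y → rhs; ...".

  step 1 ⇒ step 2: CAACB ⇒ CB·CA·CA·CB·A
    A ↦ CA
    B ↦ A
    C ↦ CB

A->CA, B->A, C->CB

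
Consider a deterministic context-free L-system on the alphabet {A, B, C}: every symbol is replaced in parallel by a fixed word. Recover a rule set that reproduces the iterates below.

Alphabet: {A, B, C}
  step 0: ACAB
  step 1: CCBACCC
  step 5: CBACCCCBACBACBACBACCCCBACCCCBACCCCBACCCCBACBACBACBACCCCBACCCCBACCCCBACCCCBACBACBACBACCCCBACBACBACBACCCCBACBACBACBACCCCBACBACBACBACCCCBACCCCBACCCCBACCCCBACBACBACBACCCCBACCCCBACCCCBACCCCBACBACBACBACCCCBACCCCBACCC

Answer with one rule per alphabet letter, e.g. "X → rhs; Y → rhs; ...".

  step 0 ⇒ step 1: ACAB ⇒ C·CBA·C·CC
    A ↦ C
    B ↦ CC
    C ↦ CBA

A->C, B->CC, C->CBA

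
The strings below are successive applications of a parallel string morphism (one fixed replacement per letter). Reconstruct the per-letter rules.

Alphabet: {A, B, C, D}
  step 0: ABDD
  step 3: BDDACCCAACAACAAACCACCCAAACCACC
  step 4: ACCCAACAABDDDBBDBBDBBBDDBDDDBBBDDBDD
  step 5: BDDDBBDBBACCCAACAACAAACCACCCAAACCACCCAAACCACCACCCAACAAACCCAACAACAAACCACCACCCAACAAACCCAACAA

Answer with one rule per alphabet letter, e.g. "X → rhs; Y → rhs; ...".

  step 4 ⇒ step 5: ACCCAACAABDDDBBDBBDBBBDDBDDDBBBDDBDD ⇒ B·D·D·D·B·B·D·B·B·ACC·CAA·CAA·CAA·ACC·ACC·CAA·ACC·ACC·CAA·ACC·ACC·ACC·CAA·CAA·ACC·CAA·CAA·CAA·ACC·ACC·ACC·CAA·CAA·ACC·CAA·CAA
    A ↦ B
    B ↦ ACC
    C ↦ D
    D ↦ CAA

A->B, B->ACC, C->D, D->CAA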